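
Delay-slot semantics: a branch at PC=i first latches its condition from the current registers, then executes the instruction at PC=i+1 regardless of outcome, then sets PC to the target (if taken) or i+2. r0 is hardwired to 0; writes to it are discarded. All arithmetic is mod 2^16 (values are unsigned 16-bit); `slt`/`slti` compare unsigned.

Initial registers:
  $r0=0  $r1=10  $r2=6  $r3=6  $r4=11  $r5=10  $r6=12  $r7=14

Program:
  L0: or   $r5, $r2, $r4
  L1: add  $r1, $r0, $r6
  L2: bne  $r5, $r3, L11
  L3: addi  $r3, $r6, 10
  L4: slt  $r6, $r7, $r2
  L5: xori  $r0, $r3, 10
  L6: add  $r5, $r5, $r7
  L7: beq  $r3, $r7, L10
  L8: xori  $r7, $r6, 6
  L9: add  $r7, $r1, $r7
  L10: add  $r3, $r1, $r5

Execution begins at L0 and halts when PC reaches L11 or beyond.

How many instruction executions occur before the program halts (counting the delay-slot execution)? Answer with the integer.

[0] or   $r5, $r2, $r4  →  {$r0:0, $r1:10, $r2:6, $r3:6, $r4:11, $r5:15, $r6:12, $r7:14}
[1] add  $r1, $r0, $r6  →  {$r0:0, $r1:12, $r2:6, $r3:6, $r4:11, $r5:15, $r6:12, $r7:14}
[2] bne  $r5, $r3, L11  →  {$r0:0, $r1:12, $r2:6, $r3:6, $r4:11, $r5:15, $r6:12, $r7:14}  ⟨branch taken⟩
[3] addi  $r3, $r6, 10  →  {$r0:0, $r1:12, $r2:6, $r3:22, $r4:11, $r5:15, $r6:12, $r7:14}

4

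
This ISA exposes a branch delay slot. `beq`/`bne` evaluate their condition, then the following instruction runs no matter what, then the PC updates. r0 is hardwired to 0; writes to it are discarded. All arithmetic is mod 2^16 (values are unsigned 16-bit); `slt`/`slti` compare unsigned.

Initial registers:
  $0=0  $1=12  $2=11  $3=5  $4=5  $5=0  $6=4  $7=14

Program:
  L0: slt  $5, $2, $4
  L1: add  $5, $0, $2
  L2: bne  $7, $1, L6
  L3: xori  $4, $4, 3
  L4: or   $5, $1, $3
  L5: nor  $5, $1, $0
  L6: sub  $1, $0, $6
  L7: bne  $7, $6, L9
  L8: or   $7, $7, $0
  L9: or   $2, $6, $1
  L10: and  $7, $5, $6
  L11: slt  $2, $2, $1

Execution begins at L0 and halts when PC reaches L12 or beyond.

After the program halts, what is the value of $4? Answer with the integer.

[0] slt  $5, $2, $4  →  {$0:0, $1:12, $2:11, $3:5, $4:5, $5:0, $6:4, $7:14}
[1] add  $5, $0, $2  →  {$0:0, $1:12, $2:11, $3:5, $4:5, $5:11, $6:4, $7:14}
[2] bne  $7, $1, L6  →  {$0:0, $1:12, $2:11, $3:5, $4:5, $5:11, $6:4, $7:14}  ⟨branch taken⟩
[3] xori  $4, $4, 3  →  {$0:0, $1:12, $2:11, $3:5, $4:6, $5:11, $6:4, $7:14}
[6] sub  $1, $0, $6  →  {$0:0, $1:65532, $2:11, $3:5, $4:6, $5:11, $6:4, $7:14}
[7] bne  $7, $6, L9  →  {$0:0, $1:65532, $2:11, $3:5, $4:6, $5:11, $6:4, $7:14}  ⟨branch taken⟩
[8] or   $7, $7, $0  →  {$0:0, $1:65532, $2:11, $3:5, $4:6, $5:11, $6:4, $7:14}
[9] or   $2, $6, $1  →  {$0:0, $1:65532, $2:65532, $3:5, $4:6, $5:11, $6:4, $7:14}
[10] and  $7, $5, $6  →  {$0:0, $1:65532, $2:65532, $3:5, $4:6, $5:11, $6:4, $7:0}
[11] slt  $2, $2, $1  →  {$0:0, $1:65532, $2:0, $3:5, $4:6, $5:11, $6:4, $7:0}

6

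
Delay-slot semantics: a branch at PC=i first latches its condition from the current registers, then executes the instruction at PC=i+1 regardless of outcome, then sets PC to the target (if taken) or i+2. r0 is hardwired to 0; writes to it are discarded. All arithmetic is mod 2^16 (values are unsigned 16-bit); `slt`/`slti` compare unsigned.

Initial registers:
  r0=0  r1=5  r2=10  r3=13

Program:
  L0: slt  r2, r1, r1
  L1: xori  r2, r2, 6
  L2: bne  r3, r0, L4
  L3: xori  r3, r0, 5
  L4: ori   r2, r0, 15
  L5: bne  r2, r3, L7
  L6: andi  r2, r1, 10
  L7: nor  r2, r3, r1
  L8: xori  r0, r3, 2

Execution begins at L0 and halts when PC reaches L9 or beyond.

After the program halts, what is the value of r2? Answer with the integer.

65530

  step pc=0: slt  r2, r1, r1  regs=(0,5,0,13)
  step pc=1: xori  r2, r2, 6  regs=(0,5,6,13)
  step pc=2: bne  r3, r0, L4  cond=T  regs=(0,5,6,13)
  step pc=3: xori  r3, r0, 5  regs=(0,5,6,5)
  step pc=4: ori   r2, r0, 15  regs=(0,5,15,5)
  step pc=5: bne  r2, r3, L7  cond=T  regs=(0,5,15,5)
  step pc=6: andi  r2, r1, 10  regs=(0,5,0,5)
  step pc=7: nor  r2, r3, r1  regs=(0,5,65530,5)
  step pc=8: xori  r0, r3, 2  regs=(0,5,65530,5)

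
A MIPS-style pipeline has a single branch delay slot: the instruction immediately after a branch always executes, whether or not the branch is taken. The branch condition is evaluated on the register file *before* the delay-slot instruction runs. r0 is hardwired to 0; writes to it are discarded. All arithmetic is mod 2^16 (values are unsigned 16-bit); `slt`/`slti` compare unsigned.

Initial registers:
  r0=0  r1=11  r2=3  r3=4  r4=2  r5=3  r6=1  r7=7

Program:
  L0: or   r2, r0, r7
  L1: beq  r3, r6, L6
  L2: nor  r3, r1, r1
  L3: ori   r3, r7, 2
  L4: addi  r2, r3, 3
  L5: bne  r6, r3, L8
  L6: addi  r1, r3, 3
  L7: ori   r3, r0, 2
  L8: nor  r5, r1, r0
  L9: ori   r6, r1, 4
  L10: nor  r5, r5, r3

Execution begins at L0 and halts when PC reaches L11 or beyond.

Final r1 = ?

  step pc=0: or   r2, r0, r7  regs=(0,11,7,4,2,3,1,7)
  step pc=1: beq  r3, r6, L6  cond=F  regs=(0,11,7,4,2,3,1,7)
  step pc=2: nor  r3, r1, r1  regs=(0,11,7,65524,2,3,1,7)
  step pc=3: ori   r3, r7, 2  regs=(0,11,7,7,2,3,1,7)
  step pc=4: addi  r2, r3, 3  regs=(0,11,10,7,2,3,1,7)
  step pc=5: bne  r6, r3, L8  cond=T  regs=(0,11,10,7,2,3,1,7)
  step pc=6: addi  r1, r3, 3  regs=(0,10,10,7,2,3,1,7)
  step pc=8: nor  r5, r1, r0  regs=(0,10,10,7,2,65525,1,7)
  step pc=9: ori   r6, r1, 4  regs=(0,10,10,7,2,65525,14,7)
  step pc=10: nor  r5, r5, r3  regs=(0,10,10,7,2,8,14,7)

10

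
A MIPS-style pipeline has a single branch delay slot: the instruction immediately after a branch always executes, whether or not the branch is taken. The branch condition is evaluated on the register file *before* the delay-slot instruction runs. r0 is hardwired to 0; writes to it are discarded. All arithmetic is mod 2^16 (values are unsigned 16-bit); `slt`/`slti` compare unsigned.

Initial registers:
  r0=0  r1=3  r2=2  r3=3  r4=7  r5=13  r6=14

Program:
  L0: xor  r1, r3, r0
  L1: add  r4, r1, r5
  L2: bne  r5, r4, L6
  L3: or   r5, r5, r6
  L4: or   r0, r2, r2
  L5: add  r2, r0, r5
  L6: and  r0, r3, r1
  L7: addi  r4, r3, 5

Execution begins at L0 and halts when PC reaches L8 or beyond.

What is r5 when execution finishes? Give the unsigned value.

15

#0 xor  r1, r3, r0 ; 0/3/2/3/7/13/14
#1 add  r4, r1, r5 ; 0/3/2/3/16/13/14
#2 bne  r5, r4, L6 ; 0/3/2/3/16/13/14 ; →target
#3 or   r5, r5, r6 ; 0/3/2/3/16/15/14
#6 and  r0, r3, r1 ; 0/3/2/3/16/15/14
#7 addi  r4, r3, 5 ; 0/3/2/3/8/15/14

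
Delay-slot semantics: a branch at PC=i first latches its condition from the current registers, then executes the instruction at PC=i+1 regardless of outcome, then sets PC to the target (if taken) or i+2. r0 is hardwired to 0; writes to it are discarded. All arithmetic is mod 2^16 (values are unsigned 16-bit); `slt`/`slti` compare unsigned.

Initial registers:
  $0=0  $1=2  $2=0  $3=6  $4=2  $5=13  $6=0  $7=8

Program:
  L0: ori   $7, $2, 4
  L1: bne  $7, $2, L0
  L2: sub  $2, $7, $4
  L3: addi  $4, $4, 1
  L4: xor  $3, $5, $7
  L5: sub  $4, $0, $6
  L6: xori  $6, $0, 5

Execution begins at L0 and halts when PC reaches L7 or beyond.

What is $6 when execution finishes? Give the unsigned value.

[0] ori   $7, $2, 4  →  {$0:0, $1:2, $2:0, $3:6, $4:2, $5:13, $6:0, $7:4}
[1] bne  $7, $2, L0  →  {$0:0, $1:2, $2:0, $3:6, $4:2, $5:13, $6:0, $7:4}  ⟨branch taken⟩
[2] sub  $2, $7, $4  →  {$0:0, $1:2, $2:2, $3:6, $4:2, $5:13, $6:0, $7:4}
[0] ori   $7, $2, 4  →  {$0:0, $1:2, $2:2, $3:6, $4:2, $5:13, $6:0, $7:6}
[1] bne  $7, $2, L0  →  {$0:0, $1:2, $2:2, $3:6, $4:2, $5:13, $6:0, $7:6}  ⟨branch taken⟩
[2] sub  $2, $7, $4  →  {$0:0, $1:2, $2:4, $3:6, $4:2, $5:13, $6:0, $7:6}
[0] ori   $7, $2, 4  →  {$0:0, $1:2, $2:4, $3:6, $4:2, $5:13, $6:0, $7:4}
[1] bne  $7, $2, L0  →  {$0:0, $1:2, $2:4, $3:6, $4:2, $5:13, $6:0, $7:4}  ⟨branch fallthrough⟩
[2] sub  $2, $7, $4  →  {$0:0, $1:2, $2:2, $3:6, $4:2, $5:13, $6:0, $7:4}
[3] addi  $4, $4, 1  →  {$0:0, $1:2, $2:2, $3:6, $4:3, $5:13, $6:0, $7:4}
[4] xor  $3, $5, $7  →  {$0:0, $1:2, $2:2, $3:9, $4:3, $5:13, $6:0, $7:4}
[5] sub  $4, $0, $6  →  {$0:0, $1:2, $2:2, $3:9, $4:0, $5:13, $6:0, $7:4}
[6] xori  $6, $0, 5  →  {$0:0, $1:2, $2:2, $3:9, $4:0, $5:13, $6:5, $7:4}

5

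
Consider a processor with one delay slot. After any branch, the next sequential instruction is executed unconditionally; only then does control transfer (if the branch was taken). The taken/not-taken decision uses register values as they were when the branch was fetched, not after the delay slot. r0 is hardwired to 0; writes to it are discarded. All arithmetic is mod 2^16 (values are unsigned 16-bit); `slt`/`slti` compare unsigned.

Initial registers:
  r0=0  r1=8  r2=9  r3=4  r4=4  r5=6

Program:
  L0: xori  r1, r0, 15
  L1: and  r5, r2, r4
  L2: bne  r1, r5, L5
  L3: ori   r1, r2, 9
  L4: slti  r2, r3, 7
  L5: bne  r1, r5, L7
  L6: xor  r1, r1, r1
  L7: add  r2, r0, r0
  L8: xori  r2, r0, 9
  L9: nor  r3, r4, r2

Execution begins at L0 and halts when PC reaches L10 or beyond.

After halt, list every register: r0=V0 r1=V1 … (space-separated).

r0=0 r1=0 r2=9 r3=65522 r4=4 r5=0

PC=0  xori  r1, r0, 15       | r0=0 r1=15 r2=9 r3=4 r4=4 r5=6
PC=1  and  r5, r2, r4        | r0=0 r1=15 r2=9 r3=4 r4=4 r5=0
PC=2  bne  r1, r5, L5        | r0=0 r1=15 r2=9 r3=4 r4=4 r5=0  [TAKEN]
PC=3  ori   r1, r2, 9        | r0=0 r1=9 r2=9 r3=4 r4=4 r5=0
PC=5  bne  r1, r5, L7        | r0=0 r1=9 r2=9 r3=4 r4=4 r5=0  [TAKEN]
PC=6  xor  r1, r1, r1        | r0=0 r1=0 r2=9 r3=4 r4=4 r5=0
PC=7  add  r2, r0, r0        | r0=0 r1=0 r2=0 r3=4 r4=4 r5=0
PC=8  xori  r2, r0, 9        | r0=0 r1=0 r2=9 r3=4 r4=4 r5=0
PC=9  nor  r3, r4, r2        | r0=0 r1=0 r2=9 r3=65522 r4=4 r5=0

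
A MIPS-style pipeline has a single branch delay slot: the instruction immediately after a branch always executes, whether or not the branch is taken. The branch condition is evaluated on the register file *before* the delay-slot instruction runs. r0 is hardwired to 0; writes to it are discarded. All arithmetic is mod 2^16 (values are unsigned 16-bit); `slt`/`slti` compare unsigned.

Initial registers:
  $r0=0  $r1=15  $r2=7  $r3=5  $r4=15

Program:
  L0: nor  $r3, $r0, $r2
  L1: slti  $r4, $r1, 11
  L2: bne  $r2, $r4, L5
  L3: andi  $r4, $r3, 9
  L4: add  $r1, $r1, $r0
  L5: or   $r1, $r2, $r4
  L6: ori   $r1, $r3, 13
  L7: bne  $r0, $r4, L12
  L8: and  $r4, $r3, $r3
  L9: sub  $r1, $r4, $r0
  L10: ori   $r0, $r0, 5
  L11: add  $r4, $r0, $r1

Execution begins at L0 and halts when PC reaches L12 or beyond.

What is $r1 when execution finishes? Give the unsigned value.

PC=0  nor  $r3, $r0, $r2     | $r0=0 $r1=15 $r2=7 $r3=65528 $r4=15
PC=1  slti  $r4, $r1, 11     | $r0=0 $r1=15 $r2=7 $r3=65528 $r4=0
PC=2  bne  $r2, $r4, L5      | $r0=0 $r1=15 $r2=7 $r3=65528 $r4=0  [TAKEN]
PC=3  andi  $r4, $r3, 9      | $r0=0 $r1=15 $r2=7 $r3=65528 $r4=8
PC=5  or   $r1, $r2, $r4     | $r0=0 $r1=15 $r2=7 $r3=65528 $r4=8
PC=6  ori   $r1, $r3, 13     | $r0=0 $r1=65533 $r2=7 $r3=65528 $r4=8
PC=7  bne  $r0, $r4, L12     | $r0=0 $r1=65533 $r2=7 $r3=65528 $r4=8  [TAKEN]
PC=8  and  $r4, $r3, $r3     | $r0=0 $r1=65533 $r2=7 $r3=65528 $r4=65528

65533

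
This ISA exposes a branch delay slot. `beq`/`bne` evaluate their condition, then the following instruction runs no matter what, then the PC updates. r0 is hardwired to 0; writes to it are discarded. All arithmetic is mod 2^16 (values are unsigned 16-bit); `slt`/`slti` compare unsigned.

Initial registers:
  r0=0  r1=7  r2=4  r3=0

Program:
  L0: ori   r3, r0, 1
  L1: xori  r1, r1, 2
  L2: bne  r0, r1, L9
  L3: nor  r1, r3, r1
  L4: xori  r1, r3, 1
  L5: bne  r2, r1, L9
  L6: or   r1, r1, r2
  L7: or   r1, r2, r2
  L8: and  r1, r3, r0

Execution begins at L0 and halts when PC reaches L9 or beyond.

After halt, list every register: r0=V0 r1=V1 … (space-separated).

r0=0 r1=65530 r2=4 r3=1

[0] ori   r3, r0, 1  →  {r0:0, r1:7, r2:4, r3:1}
[1] xori  r1, r1, 2  →  {r0:0, r1:5, r2:4, r3:1}
[2] bne  r0, r1, L9  →  {r0:0, r1:5, r2:4, r3:1}  ⟨branch taken⟩
[3] nor  r1, r3, r1  →  {r0:0, r1:65530, r2:4, r3:1}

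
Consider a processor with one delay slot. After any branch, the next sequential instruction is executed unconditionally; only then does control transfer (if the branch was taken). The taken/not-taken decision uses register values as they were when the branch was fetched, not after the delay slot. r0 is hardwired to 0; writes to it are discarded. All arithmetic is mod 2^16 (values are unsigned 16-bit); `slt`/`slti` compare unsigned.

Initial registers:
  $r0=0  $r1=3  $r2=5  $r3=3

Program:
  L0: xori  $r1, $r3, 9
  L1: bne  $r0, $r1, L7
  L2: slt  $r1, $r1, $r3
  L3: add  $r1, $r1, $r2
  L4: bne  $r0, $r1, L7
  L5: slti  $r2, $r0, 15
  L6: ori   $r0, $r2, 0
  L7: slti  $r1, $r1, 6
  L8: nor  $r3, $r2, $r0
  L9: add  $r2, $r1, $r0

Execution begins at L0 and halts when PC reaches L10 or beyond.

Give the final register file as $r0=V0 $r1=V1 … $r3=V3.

[0] xori  $r1, $r3, 9  →  {$r0:0, $r1:10, $r2:5, $r3:3}
[1] bne  $r0, $r1, L7  →  {$r0:0, $r1:10, $r2:5, $r3:3}  ⟨branch taken⟩
[2] slt  $r1, $r1, $r3  →  {$r0:0, $r1:0, $r2:5, $r3:3}
[7] slti  $r1, $r1, 6  →  {$r0:0, $r1:1, $r2:5, $r3:3}
[8] nor  $r3, $r2, $r0  →  {$r0:0, $r1:1, $r2:5, $r3:65530}
[9] add  $r2, $r1, $r0  →  {$r0:0, $r1:1, $r2:1, $r3:65530}

$r0=0 $r1=1 $r2=1 $r3=65530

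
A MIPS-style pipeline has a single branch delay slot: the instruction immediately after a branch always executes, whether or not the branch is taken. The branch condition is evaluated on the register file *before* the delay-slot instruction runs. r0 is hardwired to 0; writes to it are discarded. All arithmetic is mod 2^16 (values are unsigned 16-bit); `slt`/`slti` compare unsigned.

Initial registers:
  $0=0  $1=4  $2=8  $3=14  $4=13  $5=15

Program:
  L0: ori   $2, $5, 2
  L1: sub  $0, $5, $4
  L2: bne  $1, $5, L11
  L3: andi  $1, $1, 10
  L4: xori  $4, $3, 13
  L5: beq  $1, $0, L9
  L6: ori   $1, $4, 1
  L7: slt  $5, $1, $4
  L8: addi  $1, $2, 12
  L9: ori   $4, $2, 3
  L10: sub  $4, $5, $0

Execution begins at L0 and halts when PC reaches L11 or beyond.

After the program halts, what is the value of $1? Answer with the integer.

0

#0 ori   $2, $5, 2 ; 0/4/15/14/13/15
#1 sub  $0, $5, $4 ; 0/4/15/14/13/15
#2 bne  $1, $5, L11 ; 0/4/15/14/13/15 ; →target
#3 andi  $1, $1, 10 ; 0/0/15/14/13/15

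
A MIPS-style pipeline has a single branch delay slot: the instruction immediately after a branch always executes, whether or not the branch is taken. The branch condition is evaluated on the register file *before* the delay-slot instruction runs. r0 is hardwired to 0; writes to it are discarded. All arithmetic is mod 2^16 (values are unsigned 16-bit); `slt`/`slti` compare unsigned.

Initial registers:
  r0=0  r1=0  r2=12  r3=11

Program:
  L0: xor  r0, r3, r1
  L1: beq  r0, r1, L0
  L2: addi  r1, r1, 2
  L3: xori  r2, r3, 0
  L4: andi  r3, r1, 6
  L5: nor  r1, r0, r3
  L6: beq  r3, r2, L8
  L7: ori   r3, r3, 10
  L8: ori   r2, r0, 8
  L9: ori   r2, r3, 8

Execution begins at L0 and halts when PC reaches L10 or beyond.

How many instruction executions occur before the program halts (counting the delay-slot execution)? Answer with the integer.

PC=0  xor  r0, r3, r1        | r0=0 r1=0 r2=12 r3=11
PC=1  beq  r0, r1, L0        | r0=0 r1=0 r2=12 r3=11  [TAKEN]
PC=2  addi  r1, r1, 2        | r0=0 r1=2 r2=12 r3=11
PC=0  xor  r0, r3, r1        | r0=0 r1=2 r2=12 r3=11
PC=1  beq  r0, r1, L0        | r0=0 r1=2 r2=12 r3=11  [not taken]
PC=2  addi  r1, r1, 2        | r0=0 r1=4 r2=12 r3=11
PC=3  xori  r2, r3, 0        | r0=0 r1=4 r2=11 r3=11
PC=4  andi  r3, r1, 6        | r0=0 r1=4 r2=11 r3=4
PC=5  nor  r1, r0, r3        | r0=0 r1=65531 r2=11 r3=4
PC=6  beq  r3, r2, L8        | r0=0 r1=65531 r2=11 r3=4  [not taken]
PC=7  ori   r3, r3, 10       | r0=0 r1=65531 r2=11 r3=14
PC=8  ori   r2, r0, 8        | r0=0 r1=65531 r2=8 r3=14
PC=9  ori   r2, r3, 8        | r0=0 r1=65531 r2=14 r3=14

13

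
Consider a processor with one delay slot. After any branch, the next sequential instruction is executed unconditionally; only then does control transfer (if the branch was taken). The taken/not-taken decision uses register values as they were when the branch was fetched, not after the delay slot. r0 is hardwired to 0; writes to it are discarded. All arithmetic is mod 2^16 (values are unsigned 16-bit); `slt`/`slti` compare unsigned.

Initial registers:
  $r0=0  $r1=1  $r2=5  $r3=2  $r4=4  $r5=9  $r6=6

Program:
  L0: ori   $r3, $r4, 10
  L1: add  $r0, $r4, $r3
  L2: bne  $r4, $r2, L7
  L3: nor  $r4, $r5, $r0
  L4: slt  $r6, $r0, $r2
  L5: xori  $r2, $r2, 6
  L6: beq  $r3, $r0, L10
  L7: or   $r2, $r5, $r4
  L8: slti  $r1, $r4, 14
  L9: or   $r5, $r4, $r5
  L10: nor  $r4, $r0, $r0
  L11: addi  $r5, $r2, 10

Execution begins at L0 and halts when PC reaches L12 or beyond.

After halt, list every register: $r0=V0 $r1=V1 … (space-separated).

$r0=0 $r1=0 $r2=65535 $r3=14 $r4=65535 $r5=9 $r6=6

#0 ori   $r3, $r4, 10 ; 0/1/5/14/4/9/6
#1 add  $r0, $r4, $r3 ; 0/1/5/14/4/9/6
#2 bne  $r4, $r2, L7 ; 0/1/5/14/4/9/6 ; →target
#3 nor  $r4, $r5, $r0 ; 0/1/5/14/65526/9/6
#7 or   $r2, $r5, $r4 ; 0/1/65535/14/65526/9/6
#8 slti  $r1, $r4, 14 ; 0/0/65535/14/65526/9/6
#9 or   $r5, $r4, $r5 ; 0/0/65535/14/65526/65535/6
#10 nor  $r4, $r0, $r0 ; 0/0/65535/14/65535/65535/6
#11 addi  $r5, $r2, 10 ; 0/0/65535/14/65535/9/6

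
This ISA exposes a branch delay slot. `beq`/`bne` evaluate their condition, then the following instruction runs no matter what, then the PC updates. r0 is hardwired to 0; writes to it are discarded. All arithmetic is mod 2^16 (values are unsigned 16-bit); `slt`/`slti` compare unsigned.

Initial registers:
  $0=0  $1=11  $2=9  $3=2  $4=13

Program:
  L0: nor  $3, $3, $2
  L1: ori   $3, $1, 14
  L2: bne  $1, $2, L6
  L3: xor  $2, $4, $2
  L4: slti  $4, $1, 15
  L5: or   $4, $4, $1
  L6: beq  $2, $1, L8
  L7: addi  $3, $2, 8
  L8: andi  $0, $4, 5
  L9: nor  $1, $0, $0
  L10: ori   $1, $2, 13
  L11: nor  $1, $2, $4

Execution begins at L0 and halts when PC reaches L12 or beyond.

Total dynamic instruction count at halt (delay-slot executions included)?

10

PC=0  nor  $3, $3, $2        | $0=0 $1=11 $2=9 $3=65524 $4=13
PC=1  ori   $3, $1, 14       | $0=0 $1=11 $2=9 $3=15 $4=13
PC=2  bne  $1, $2, L6        | $0=0 $1=11 $2=9 $3=15 $4=13  [TAKEN]
PC=3  xor  $2, $4, $2        | $0=0 $1=11 $2=4 $3=15 $4=13
PC=6  beq  $2, $1, L8        | $0=0 $1=11 $2=4 $3=15 $4=13  [not taken]
PC=7  addi  $3, $2, 8        | $0=0 $1=11 $2=4 $3=12 $4=13
PC=8  andi  $0, $4, 5        | $0=0 $1=11 $2=4 $3=12 $4=13
PC=9  nor  $1, $0, $0        | $0=0 $1=65535 $2=4 $3=12 $4=13
PC=10 ori   $1, $2, 13       | $0=0 $1=13 $2=4 $3=12 $4=13
PC=11 nor  $1, $2, $4        | $0=0 $1=65522 $2=4 $3=12 $4=13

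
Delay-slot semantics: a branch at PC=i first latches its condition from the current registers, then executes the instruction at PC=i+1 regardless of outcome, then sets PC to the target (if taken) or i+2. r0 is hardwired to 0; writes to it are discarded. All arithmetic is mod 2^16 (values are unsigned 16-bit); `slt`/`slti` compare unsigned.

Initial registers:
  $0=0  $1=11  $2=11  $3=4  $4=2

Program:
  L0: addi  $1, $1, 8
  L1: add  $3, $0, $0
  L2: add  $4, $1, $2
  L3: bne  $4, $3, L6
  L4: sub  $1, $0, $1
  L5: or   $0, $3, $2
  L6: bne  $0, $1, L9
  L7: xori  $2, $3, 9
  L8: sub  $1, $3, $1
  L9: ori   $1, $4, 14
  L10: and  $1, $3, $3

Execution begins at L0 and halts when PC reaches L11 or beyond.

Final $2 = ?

[0] addi  $1, $1, 8  →  {$0:0, $1:19, $2:11, $3:4, $4:2}
[1] add  $3, $0, $0  →  {$0:0, $1:19, $2:11, $3:0, $4:2}
[2] add  $4, $1, $2  →  {$0:0, $1:19, $2:11, $3:0, $4:30}
[3] bne  $4, $3, L6  →  {$0:0, $1:19, $2:11, $3:0, $4:30}  ⟨branch taken⟩
[4] sub  $1, $0, $1  →  {$0:0, $1:65517, $2:11, $3:0, $4:30}
[6] bne  $0, $1, L9  →  {$0:0, $1:65517, $2:11, $3:0, $4:30}  ⟨branch taken⟩
[7] xori  $2, $3, 9  →  {$0:0, $1:65517, $2:9, $3:0, $4:30}
[9] ori   $1, $4, 14  →  {$0:0, $1:30, $2:9, $3:0, $4:30}
[10] and  $1, $3, $3  →  {$0:0, $1:0, $2:9, $3:0, $4:30}

9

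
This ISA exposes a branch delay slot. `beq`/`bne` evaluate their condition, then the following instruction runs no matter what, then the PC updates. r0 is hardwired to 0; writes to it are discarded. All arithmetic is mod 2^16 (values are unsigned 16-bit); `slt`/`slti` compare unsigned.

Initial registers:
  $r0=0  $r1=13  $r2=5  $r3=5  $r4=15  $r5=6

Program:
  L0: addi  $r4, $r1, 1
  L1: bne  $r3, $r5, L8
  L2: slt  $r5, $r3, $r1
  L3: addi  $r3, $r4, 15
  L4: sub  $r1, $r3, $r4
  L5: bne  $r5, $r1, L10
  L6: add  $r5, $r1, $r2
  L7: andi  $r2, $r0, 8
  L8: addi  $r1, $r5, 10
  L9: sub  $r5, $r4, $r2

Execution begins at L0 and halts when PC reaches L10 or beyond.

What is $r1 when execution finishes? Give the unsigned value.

PC=0  addi  $r4, $r1, 1      | $r0=0 $r1=13 $r2=5 $r3=5 $r4=14 $r5=6
PC=1  bne  $r3, $r5, L8      | $r0=0 $r1=13 $r2=5 $r3=5 $r4=14 $r5=6  [TAKEN]
PC=2  slt  $r5, $r3, $r1     | $r0=0 $r1=13 $r2=5 $r3=5 $r4=14 $r5=1
PC=8  addi  $r1, $r5, 10     | $r0=0 $r1=11 $r2=5 $r3=5 $r4=14 $r5=1
PC=9  sub  $r5, $r4, $r2     | $r0=0 $r1=11 $r2=5 $r3=5 $r4=14 $r5=9

11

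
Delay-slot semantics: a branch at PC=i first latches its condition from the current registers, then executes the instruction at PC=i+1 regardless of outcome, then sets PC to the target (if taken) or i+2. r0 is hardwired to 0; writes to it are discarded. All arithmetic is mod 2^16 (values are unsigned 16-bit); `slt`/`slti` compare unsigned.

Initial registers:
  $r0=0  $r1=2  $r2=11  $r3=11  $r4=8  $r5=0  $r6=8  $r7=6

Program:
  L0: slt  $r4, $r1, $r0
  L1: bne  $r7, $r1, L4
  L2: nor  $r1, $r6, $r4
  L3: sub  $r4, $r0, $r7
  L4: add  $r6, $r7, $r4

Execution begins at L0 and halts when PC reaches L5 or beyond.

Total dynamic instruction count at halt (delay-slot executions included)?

#0 slt  $r4, $r1, $r0 ; 0/2/11/11/0/0/8/6
#1 bne  $r7, $r1, L4 ; 0/2/11/11/0/0/8/6 ; →target
#2 nor  $r1, $r6, $r4 ; 0/65527/11/11/0/0/8/6
#4 add  $r6, $r7, $r4 ; 0/65527/11/11/0/0/6/6

4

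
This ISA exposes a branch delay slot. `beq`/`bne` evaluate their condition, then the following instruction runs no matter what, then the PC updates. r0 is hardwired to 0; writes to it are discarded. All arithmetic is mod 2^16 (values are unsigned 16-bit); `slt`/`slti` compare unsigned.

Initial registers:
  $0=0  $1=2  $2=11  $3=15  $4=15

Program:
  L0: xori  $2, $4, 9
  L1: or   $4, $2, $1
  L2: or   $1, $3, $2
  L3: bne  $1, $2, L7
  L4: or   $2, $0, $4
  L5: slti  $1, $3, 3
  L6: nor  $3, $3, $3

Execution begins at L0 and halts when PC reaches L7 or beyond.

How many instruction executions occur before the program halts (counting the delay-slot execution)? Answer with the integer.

5

  step pc=0: xori  $2, $4, 9  regs=(0,2,6,15,15)
  step pc=1: or   $4, $2, $1  regs=(0,2,6,15,6)
  step pc=2: or   $1, $3, $2  regs=(0,15,6,15,6)
  step pc=3: bne  $1, $2, L7  cond=T  regs=(0,15,6,15,6)
  step pc=4: or   $2, $0, $4  regs=(0,15,6,15,6)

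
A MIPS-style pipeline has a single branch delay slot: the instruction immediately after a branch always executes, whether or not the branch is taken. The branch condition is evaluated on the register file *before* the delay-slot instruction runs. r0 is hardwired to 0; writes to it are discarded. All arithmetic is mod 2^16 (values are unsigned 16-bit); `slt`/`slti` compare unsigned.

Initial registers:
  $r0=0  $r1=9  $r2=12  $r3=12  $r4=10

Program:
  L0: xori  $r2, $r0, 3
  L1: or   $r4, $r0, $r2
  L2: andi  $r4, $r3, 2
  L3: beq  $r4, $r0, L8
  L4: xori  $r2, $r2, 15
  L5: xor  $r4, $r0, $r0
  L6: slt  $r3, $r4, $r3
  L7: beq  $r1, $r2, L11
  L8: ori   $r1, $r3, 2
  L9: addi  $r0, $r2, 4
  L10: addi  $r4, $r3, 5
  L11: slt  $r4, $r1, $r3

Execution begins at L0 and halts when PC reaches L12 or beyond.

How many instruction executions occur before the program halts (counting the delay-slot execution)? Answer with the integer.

[0] xori  $r2, $r0, 3  →  {$r0:0, $r1:9, $r2:3, $r3:12, $r4:10}
[1] or   $r4, $r0, $r2  →  {$r0:0, $r1:9, $r2:3, $r3:12, $r4:3}
[2] andi  $r4, $r3, 2  →  {$r0:0, $r1:9, $r2:3, $r3:12, $r4:0}
[3] beq  $r4, $r0, L8  →  {$r0:0, $r1:9, $r2:3, $r3:12, $r4:0}  ⟨branch taken⟩
[4] xori  $r2, $r2, 15  →  {$r0:0, $r1:9, $r2:12, $r3:12, $r4:0}
[8] ori   $r1, $r3, 2  →  {$r0:0, $r1:14, $r2:12, $r3:12, $r4:0}
[9] addi  $r0, $r2, 4  →  {$r0:0, $r1:14, $r2:12, $r3:12, $r4:0}
[10] addi  $r4, $r3, 5  →  {$r0:0, $r1:14, $r2:12, $r3:12, $r4:17}
[11] slt  $r4, $r1, $r3  →  {$r0:0, $r1:14, $r2:12, $r3:12, $r4:0}

9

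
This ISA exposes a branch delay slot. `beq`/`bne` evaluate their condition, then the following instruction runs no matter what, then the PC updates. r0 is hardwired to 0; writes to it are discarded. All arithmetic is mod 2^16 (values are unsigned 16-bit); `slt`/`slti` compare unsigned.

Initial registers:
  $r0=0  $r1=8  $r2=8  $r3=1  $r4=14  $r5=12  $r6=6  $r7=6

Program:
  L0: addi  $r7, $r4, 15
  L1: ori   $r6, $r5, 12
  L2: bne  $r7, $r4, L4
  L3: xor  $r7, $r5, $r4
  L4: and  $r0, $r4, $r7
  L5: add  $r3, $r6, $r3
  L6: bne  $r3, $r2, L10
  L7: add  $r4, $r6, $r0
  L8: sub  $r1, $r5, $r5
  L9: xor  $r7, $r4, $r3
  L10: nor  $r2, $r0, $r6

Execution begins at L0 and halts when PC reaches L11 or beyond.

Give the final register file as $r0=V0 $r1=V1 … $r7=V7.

$r0=0 $r1=8 $r2=65523 $r3=13 $r4=12 $r5=12 $r6=12 $r7=2

  step pc=0: addi  $r7, $r4, 15  regs=(0,8,8,1,14,12,6,29)
  step pc=1: ori   $r6, $r5, 12  regs=(0,8,8,1,14,12,12,29)
  step pc=2: bne  $r7, $r4, L4  cond=T  regs=(0,8,8,1,14,12,12,29)
  step pc=3: xor  $r7, $r5, $r4  regs=(0,8,8,1,14,12,12,2)
  step pc=4: and  $r0, $r4, $r7  regs=(0,8,8,1,14,12,12,2)
  step pc=5: add  $r3, $r6, $r3  regs=(0,8,8,13,14,12,12,2)
  step pc=6: bne  $r3, $r2, L10  cond=T  regs=(0,8,8,13,14,12,12,2)
  step pc=7: add  $r4, $r6, $r0  regs=(0,8,8,13,12,12,12,2)
  step pc=10: nor  $r2, $r0, $r6  regs=(0,8,65523,13,12,12,12,2)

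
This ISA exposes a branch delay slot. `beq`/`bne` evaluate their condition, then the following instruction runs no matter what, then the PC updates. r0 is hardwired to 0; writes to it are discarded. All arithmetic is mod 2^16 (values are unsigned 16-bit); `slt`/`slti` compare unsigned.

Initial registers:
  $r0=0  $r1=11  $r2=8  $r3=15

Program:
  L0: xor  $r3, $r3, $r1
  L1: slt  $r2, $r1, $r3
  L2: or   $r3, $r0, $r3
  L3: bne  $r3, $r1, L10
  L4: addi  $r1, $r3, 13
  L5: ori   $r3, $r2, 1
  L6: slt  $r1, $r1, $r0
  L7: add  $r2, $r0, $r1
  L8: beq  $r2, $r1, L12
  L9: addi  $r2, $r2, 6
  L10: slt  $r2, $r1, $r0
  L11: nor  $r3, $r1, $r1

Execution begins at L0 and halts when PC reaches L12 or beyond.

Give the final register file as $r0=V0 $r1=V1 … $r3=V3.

$r0=0 $r1=17 $r2=0 $r3=65518

[0] xor  $r3, $r3, $r1  →  {$r0:0, $r1:11, $r2:8, $r3:4}
[1] slt  $r2, $r1, $r3  →  {$r0:0, $r1:11, $r2:0, $r3:4}
[2] or   $r3, $r0, $r3  →  {$r0:0, $r1:11, $r2:0, $r3:4}
[3] bne  $r3, $r1, L10  →  {$r0:0, $r1:11, $r2:0, $r3:4}  ⟨branch taken⟩
[4] addi  $r1, $r3, 13  →  {$r0:0, $r1:17, $r2:0, $r3:4}
[10] slt  $r2, $r1, $r0  →  {$r0:0, $r1:17, $r2:0, $r3:4}
[11] nor  $r3, $r1, $r1  →  {$r0:0, $r1:17, $r2:0, $r3:65518}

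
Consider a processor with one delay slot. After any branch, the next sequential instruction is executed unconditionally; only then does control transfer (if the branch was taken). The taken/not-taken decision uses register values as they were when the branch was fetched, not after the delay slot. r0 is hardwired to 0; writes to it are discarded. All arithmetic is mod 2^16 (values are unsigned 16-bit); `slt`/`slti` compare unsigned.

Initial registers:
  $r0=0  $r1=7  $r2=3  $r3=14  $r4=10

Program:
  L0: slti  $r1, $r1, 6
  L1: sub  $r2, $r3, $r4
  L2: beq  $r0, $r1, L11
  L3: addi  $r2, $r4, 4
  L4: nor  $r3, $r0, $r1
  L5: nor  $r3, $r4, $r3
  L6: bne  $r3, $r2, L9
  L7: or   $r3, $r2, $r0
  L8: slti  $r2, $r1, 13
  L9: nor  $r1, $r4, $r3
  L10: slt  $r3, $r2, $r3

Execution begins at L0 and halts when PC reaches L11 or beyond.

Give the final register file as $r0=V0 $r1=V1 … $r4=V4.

[0] slti  $r1, $r1, 6  →  {$r0:0, $r1:0, $r2:3, $r3:14, $r4:10}
[1] sub  $r2, $r3, $r4  →  {$r0:0, $r1:0, $r2:4, $r3:14, $r4:10}
[2] beq  $r0, $r1, L11  →  {$r0:0, $r1:0, $r2:4, $r3:14, $r4:10}  ⟨branch taken⟩
[3] addi  $r2, $r4, 4  →  {$r0:0, $r1:0, $r2:14, $r3:14, $r4:10}

$r0=0 $r1=0 $r2=14 $r3=14 $r4=10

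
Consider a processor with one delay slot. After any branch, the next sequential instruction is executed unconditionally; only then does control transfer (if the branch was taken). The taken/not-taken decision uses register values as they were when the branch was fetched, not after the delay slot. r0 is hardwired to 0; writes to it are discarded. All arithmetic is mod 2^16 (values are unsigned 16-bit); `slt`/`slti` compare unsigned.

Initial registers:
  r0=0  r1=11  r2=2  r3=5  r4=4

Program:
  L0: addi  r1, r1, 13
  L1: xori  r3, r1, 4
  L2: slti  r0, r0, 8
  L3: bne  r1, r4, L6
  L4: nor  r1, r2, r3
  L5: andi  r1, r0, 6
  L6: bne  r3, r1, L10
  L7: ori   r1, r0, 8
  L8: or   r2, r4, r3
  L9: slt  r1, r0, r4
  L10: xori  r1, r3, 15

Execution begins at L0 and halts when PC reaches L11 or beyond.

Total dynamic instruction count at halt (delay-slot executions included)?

8

PC=0  addi  r1, r1, 13       | r0=0 r1=24 r2=2 r3=5 r4=4
PC=1  xori  r3, r1, 4        | r0=0 r1=24 r2=2 r3=28 r4=4
PC=2  slti  r0, r0, 8        | r0=0 r1=24 r2=2 r3=28 r4=4
PC=3  bne  r1, r4, L6        | r0=0 r1=24 r2=2 r3=28 r4=4  [TAKEN]
PC=4  nor  r1, r2, r3        | r0=0 r1=65505 r2=2 r3=28 r4=4
PC=6  bne  r3, r1, L10       | r0=0 r1=65505 r2=2 r3=28 r4=4  [TAKEN]
PC=7  ori   r1, r0, 8        | r0=0 r1=8 r2=2 r3=28 r4=4
PC=10 xori  r1, r3, 15       | r0=0 r1=19 r2=2 r3=28 r4=4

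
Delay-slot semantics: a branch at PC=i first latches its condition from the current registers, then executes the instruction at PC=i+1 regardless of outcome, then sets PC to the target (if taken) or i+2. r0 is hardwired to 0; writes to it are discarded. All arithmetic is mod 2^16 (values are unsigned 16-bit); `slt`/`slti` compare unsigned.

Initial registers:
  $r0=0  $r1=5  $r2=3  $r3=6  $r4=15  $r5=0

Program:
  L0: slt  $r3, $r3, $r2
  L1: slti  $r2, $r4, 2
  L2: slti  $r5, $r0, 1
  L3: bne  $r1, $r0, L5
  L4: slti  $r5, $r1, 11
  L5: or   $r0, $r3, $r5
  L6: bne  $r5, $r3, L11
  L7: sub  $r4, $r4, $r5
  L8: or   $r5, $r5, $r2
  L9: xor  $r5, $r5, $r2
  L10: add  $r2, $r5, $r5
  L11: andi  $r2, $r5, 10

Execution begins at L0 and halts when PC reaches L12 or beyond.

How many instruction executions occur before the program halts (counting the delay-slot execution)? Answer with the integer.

[0] slt  $r3, $r3, $r2  →  {$r0:0, $r1:5, $r2:3, $r3:0, $r4:15, $r5:0}
[1] slti  $r2, $r4, 2  →  {$r0:0, $r1:5, $r2:0, $r3:0, $r4:15, $r5:0}
[2] slti  $r5, $r0, 1  →  {$r0:0, $r1:5, $r2:0, $r3:0, $r4:15, $r5:1}
[3] bne  $r1, $r0, L5  →  {$r0:0, $r1:5, $r2:0, $r3:0, $r4:15, $r5:1}  ⟨branch taken⟩
[4] slti  $r5, $r1, 11  →  {$r0:0, $r1:5, $r2:0, $r3:0, $r4:15, $r5:1}
[5] or   $r0, $r3, $r5  →  {$r0:0, $r1:5, $r2:0, $r3:0, $r4:15, $r5:1}
[6] bne  $r5, $r3, L11  →  {$r0:0, $r1:5, $r2:0, $r3:0, $r4:15, $r5:1}  ⟨branch taken⟩
[7] sub  $r4, $r4, $r5  →  {$r0:0, $r1:5, $r2:0, $r3:0, $r4:14, $r5:1}
[11] andi  $r2, $r5, 10  →  {$r0:0, $r1:5, $r2:0, $r3:0, $r4:14, $r5:1}

9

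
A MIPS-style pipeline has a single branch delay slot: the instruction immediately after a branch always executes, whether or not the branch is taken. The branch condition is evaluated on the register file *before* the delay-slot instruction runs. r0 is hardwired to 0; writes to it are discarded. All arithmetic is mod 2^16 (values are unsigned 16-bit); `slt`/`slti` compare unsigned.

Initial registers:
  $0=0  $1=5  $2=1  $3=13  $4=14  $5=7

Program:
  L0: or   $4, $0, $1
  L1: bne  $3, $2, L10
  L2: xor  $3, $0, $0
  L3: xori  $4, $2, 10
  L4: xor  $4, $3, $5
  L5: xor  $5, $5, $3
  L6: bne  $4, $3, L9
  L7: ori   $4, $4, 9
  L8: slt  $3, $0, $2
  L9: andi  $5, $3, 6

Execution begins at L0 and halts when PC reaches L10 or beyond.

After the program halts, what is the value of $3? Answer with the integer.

  step pc=0: or   $4, $0, $1  regs=(0,5,1,13,5,7)
  step pc=1: bne  $3, $2, L10  cond=T  regs=(0,5,1,13,5,7)
  step pc=2: xor  $3, $0, $0  regs=(0,5,1,0,5,7)

0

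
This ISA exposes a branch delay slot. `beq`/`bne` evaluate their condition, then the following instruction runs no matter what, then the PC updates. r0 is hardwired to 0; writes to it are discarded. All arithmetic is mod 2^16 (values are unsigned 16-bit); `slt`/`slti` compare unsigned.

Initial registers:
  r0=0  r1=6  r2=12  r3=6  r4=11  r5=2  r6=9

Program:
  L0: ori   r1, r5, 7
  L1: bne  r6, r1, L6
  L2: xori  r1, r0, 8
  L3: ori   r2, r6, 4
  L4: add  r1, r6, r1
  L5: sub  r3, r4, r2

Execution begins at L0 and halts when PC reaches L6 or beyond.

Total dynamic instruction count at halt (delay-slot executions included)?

#0 ori   r1, r5, 7 ; 0/7/12/6/11/2/9
#1 bne  r6, r1, L6 ; 0/7/12/6/11/2/9 ; →target
#2 xori  r1, r0, 8 ; 0/8/12/6/11/2/9

3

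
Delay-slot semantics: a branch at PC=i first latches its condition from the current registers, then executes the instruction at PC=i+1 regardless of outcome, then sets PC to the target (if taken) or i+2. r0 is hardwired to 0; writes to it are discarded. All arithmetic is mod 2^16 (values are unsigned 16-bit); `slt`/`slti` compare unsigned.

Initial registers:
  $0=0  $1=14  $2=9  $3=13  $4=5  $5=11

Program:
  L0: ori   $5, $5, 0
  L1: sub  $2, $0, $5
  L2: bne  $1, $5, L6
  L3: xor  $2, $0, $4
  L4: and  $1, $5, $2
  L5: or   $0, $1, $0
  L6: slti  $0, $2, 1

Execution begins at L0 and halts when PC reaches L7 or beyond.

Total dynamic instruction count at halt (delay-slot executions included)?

5

[0] ori   $5, $5, 0  →  {$0:0, $1:14, $2:9, $3:13, $4:5, $5:11}
[1] sub  $2, $0, $5  →  {$0:0, $1:14, $2:65525, $3:13, $4:5, $5:11}
[2] bne  $1, $5, L6  →  {$0:0, $1:14, $2:65525, $3:13, $4:5, $5:11}  ⟨branch taken⟩
[3] xor  $2, $0, $4  →  {$0:0, $1:14, $2:5, $3:13, $4:5, $5:11}
[6] slti  $0, $2, 1  →  {$0:0, $1:14, $2:5, $3:13, $4:5, $5:11}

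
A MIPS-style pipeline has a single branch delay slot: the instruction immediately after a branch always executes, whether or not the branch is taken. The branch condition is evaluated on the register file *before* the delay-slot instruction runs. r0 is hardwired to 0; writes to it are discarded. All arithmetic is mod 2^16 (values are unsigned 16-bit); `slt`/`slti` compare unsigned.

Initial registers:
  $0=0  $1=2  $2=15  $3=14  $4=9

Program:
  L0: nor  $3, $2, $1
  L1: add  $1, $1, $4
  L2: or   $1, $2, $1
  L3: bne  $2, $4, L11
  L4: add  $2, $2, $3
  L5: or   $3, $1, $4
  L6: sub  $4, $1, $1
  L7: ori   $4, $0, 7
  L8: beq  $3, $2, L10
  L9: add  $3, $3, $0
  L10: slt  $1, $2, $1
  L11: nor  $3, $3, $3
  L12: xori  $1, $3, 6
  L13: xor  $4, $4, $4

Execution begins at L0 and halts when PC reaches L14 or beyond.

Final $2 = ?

  step pc=0: nor  $3, $2, $1  regs=(0,2,15,65520,9)
  step pc=1: add  $1, $1, $4  regs=(0,11,15,65520,9)
  step pc=2: or   $1, $2, $1  regs=(0,15,15,65520,9)
  step pc=3: bne  $2, $4, L11  cond=T  regs=(0,15,15,65520,9)
  step pc=4: add  $2, $2, $3  regs=(0,15,65535,65520,9)
  step pc=11: nor  $3, $3, $3  regs=(0,15,65535,15,9)
  step pc=12: xori  $1, $3, 6  regs=(0,9,65535,15,9)
  step pc=13: xor  $4, $4, $4  regs=(0,9,65535,15,0)

65535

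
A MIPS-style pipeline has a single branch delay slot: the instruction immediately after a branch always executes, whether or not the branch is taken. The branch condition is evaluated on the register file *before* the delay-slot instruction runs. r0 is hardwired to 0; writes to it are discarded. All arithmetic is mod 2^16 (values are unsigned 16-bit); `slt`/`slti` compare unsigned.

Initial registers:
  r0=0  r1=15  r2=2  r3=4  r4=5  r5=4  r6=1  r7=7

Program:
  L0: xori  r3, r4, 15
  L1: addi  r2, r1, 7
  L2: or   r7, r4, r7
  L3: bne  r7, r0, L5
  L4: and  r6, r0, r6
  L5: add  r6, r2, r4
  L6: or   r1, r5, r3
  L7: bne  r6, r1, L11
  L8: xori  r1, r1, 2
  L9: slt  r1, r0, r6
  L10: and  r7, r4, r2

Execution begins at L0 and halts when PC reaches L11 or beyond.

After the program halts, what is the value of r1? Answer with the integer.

12

[0] xori  r3, r4, 15  →  {r0:0, r1:15, r2:2, r3:10, r4:5, r5:4, r6:1, r7:7}
[1] addi  r2, r1, 7  →  {r0:0, r1:15, r2:22, r3:10, r4:5, r5:4, r6:1, r7:7}
[2] or   r7, r4, r7  →  {r0:0, r1:15, r2:22, r3:10, r4:5, r5:4, r6:1, r7:7}
[3] bne  r7, r0, L5  →  {r0:0, r1:15, r2:22, r3:10, r4:5, r5:4, r6:1, r7:7}  ⟨branch taken⟩
[4] and  r6, r0, r6  →  {r0:0, r1:15, r2:22, r3:10, r4:5, r5:4, r6:0, r7:7}
[5] add  r6, r2, r4  →  {r0:0, r1:15, r2:22, r3:10, r4:5, r5:4, r6:27, r7:7}
[6] or   r1, r5, r3  →  {r0:0, r1:14, r2:22, r3:10, r4:5, r5:4, r6:27, r7:7}
[7] bne  r6, r1, L11  →  {r0:0, r1:14, r2:22, r3:10, r4:5, r5:4, r6:27, r7:7}  ⟨branch taken⟩
[8] xori  r1, r1, 2  →  {r0:0, r1:12, r2:22, r3:10, r4:5, r5:4, r6:27, r7:7}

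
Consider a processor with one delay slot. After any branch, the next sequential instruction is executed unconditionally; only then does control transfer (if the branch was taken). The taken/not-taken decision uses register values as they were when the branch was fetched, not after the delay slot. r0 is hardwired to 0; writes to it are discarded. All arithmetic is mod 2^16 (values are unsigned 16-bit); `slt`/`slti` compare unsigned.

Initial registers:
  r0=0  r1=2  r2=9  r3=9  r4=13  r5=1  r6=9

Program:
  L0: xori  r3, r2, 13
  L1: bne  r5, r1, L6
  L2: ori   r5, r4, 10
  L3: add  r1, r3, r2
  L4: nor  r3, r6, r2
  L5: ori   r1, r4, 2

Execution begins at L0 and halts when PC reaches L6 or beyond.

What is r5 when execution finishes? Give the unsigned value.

#0 xori  r3, r2, 13 ; 0/2/9/4/13/1/9
#1 bne  r5, r1, L6 ; 0/2/9/4/13/1/9 ; →target
#2 ori   r5, r4, 10 ; 0/2/9/4/13/15/9

15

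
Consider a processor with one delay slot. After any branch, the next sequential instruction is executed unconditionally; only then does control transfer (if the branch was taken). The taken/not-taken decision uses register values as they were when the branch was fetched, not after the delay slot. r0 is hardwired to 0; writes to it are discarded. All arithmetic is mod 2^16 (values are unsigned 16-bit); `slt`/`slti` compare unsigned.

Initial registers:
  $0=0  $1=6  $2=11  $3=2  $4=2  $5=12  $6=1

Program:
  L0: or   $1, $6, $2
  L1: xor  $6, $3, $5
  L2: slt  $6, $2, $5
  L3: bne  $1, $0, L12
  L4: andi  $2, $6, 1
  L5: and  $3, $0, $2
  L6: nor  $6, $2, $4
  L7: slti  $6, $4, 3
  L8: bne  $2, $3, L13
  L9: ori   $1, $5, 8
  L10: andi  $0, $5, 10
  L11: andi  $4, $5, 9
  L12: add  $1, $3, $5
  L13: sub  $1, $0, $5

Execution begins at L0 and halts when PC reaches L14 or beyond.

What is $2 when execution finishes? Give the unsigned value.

#0 or   $1, $6, $2 ; 0/11/11/2/2/12/1
#1 xor  $6, $3, $5 ; 0/11/11/2/2/12/14
#2 slt  $6, $2, $5 ; 0/11/11/2/2/12/1
#3 bne  $1, $0, L12 ; 0/11/11/2/2/12/1 ; →target
#4 andi  $2, $6, 1 ; 0/11/1/2/2/12/1
#12 add  $1, $3, $5 ; 0/14/1/2/2/12/1
#13 sub  $1, $0, $5 ; 0/65524/1/2/2/12/1

1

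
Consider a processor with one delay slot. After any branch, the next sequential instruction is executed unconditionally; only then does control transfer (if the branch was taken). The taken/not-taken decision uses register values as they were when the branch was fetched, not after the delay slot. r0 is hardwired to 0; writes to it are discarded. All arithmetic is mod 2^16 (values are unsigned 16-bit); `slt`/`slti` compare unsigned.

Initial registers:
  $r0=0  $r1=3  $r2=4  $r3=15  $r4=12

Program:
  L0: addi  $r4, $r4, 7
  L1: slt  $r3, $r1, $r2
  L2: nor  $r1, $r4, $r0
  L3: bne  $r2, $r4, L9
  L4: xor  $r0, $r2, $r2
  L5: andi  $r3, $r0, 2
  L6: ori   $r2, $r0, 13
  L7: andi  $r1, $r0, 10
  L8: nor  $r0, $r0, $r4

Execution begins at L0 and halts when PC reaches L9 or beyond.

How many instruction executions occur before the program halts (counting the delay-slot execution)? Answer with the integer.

5

[0] addi  $r4, $r4, 7  →  {$r0:0, $r1:3, $r2:4, $r3:15, $r4:19}
[1] slt  $r3, $r1, $r2  →  {$r0:0, $r1:3, $r2:4, $r3:1, $r4:19}
[2] nor  $r1, $r4, $r0  →  {$r0:0, $r1:65516, $r2:4, $r3:1, $r4:19}
[3] bne  $r2, $r4, L9  →  {$r0:0, $r1:65516, $r2:4, $r3:1, $r4:19}  ⟨branch taken⟩
[4] xor  $r0, $r2, $r2  →  {$r0:0, $r1:65516, $r2:4, $r3:1, $r4:19}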